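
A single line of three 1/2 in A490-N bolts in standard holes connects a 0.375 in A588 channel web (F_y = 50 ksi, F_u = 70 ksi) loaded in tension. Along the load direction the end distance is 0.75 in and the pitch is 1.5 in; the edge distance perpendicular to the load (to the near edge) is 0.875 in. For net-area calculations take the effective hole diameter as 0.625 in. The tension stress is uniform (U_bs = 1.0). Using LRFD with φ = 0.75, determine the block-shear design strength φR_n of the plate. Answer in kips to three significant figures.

36.9 kips

Shear plane L_v = 0.75 + 2·1.5 = 3.75 in; A_gv = 3.75 × 0.375 = 1.406 in².
A_nv = (3.75 − 2.5·0.625) × 0.375 = 0.8203 in².
A_nt = (0.875 − 0.5·0.625) × 0.375 = 0.2109 in².
0.6 F_u A_nv = 34.45 kips; 0.6 F_y A_gv = 42.19 kips → shear rupture governs the shear term.
R_n = 34.45 + 1.0 × 70 × 0.2109 = 49.22 kips.
Design strength φR_n = 0.75 × 49.22 = 36.9 kips.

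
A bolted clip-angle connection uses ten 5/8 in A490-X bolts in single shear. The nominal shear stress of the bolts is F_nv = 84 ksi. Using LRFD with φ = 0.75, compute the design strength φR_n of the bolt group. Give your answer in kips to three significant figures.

A_b = π × 0.625² / 4 = 0.3068 in².
R_n = F_nv · A_b · n · n_s = 84 × 0.3068 × 10 × 1 = 257.7 kips.
Design strength φR_n = 0.75 × 257.7 = 193 kips.

193 kips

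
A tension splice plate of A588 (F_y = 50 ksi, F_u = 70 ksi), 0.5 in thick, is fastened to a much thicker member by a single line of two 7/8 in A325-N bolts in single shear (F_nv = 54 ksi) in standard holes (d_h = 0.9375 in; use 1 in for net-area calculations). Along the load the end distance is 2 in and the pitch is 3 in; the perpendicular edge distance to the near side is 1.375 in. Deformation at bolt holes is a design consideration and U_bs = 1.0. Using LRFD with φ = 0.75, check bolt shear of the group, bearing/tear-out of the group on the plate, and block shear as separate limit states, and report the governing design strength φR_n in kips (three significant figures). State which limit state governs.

Bolt shear: A_b = π·0.875²/4 = 0.6013 in²; R_n = 54 × 0.6013 × 2 × 1 = 64.94 kips → 0.75 × 64.94 = 48.7 kips.
Bearing: edge l_c = 1.531, r_n = 64.31 kips; interior l_c = 2.062, r_n = 73.5 kips; R_n = 64.31 + 1·73.5 = 137.8 kips → 103 kips.
Block shear: A_gv = 2.5, A_nv = 1.75, A_nt = 0.4375 in²; R_n = min(0.6F_uA_nv, 0.6F_yA_gv) + U_bs·F_u·A_nt = 104.1 kips → 78.1 kips.
Bolt shear governs: 48.7 kips.

48.7 kips (bolt shear governs)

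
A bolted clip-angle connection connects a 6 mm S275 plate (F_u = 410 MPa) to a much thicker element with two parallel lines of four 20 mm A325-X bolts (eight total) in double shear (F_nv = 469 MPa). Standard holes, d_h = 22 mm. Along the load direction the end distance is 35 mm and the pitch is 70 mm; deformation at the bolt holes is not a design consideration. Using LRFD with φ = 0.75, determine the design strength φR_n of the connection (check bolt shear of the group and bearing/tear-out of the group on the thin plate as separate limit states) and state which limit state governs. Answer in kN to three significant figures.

797 kN (bearing governs)

Bolt shear: A_b = π·20²/4 = 314.2 mm²; R_n = 469 × 314.2 × 8 × 2 / 1000 = 2357 kN → 0.75 × 2357 = 1770 kN.
Bearing (1.5 l_c t F_u ≤ 3.0 d t F_u): upper limit = 3.0·20·6·410 / 1000 = 147.6 kN.
  Edge l_c = 35 − 22/2 = 24 → r_n = 88.56 kN; interior l_c = 70 − 22 = 48 → r_n = 147.6 kN.
  R_n,bearing = 2·88.56 + 6·147.6 = 1063 kN → 0.75 × 1063 = 797 kN.
Bearing governs: 797 kN.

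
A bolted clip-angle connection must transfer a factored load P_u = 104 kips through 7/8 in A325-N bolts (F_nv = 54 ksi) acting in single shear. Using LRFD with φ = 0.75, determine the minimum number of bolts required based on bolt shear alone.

A_b = π·0.875²/4 = 0.6013 in².
Per-bolt design strength φR_n = 0.75 × 54 × 0.6013 × 1 = 24.35 kips.
n ≥ 104 / 24.35 = 4.27 → use 5 bolts.

5 bolts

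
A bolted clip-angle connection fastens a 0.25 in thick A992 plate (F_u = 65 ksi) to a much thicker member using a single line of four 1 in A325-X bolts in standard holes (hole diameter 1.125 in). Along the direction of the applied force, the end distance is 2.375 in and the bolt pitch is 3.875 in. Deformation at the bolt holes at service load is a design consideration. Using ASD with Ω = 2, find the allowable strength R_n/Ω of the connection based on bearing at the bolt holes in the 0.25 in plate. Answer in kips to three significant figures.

76.2 kips

Per bolt r_n = 1.2 l_c t F_u ≤ 2.4 d t F_u; upper limit = 2.4 × 1 × 0.25 × 65 = 39 kips.
Edge bolt: l_c = 2.375 − 1.125/2 = 1.812 in → 1.2 × 1.812 × 0.25 × 65 = 35.34 → r_n = 35.34 kips.
Interior bolts: l_c = 3.875 − 1.125 = 2.75 in → 1.2 × 2.75 × 0.25 × 65 = 53.62 → r_n = 39 kips.
R_n = 1 × 35.34 + 3 × 39 = 152.3 kips.
Allowable strength R_n/Ω = 152.3 / 2 = 76.2 kips.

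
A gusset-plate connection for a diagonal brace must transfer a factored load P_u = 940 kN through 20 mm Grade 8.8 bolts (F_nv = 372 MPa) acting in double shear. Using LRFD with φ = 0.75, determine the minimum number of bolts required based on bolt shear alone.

6 bolts

A_b = π·20²/4 = 314.2 mm².
Per-bolt design strength φR_n = 0.75 × 372 × 314.2 × 2 / 1000 = 175.3 kN.
n ≥ 940 / 175.3 = 5.362 → use 6 bolts.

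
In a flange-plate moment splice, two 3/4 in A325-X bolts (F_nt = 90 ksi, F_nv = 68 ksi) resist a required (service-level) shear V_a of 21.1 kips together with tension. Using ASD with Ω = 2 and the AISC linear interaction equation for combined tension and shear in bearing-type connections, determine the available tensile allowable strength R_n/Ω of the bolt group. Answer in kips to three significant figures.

23.8 kips

A_b = π·0.75²/4 = 0.4418 in²; f_rv = 21.1 / (2 × 0.4418) = 23.88 ksi.
F'_nt = 1.3 F_nt − (Ω F_nt / F_nv) f_rv = 1.3·90 − (2·90/68)·23.88 = 53.79 ksi, capped at F_nt → F'_nt = 53.79 ksi.
R_n = F'_nt · A_b · n = 53.79 × 0.4418 × 2 = 47.53 kips.
Allowable strength R_n/Ω = 47.53 / 2 = 23.8 kips.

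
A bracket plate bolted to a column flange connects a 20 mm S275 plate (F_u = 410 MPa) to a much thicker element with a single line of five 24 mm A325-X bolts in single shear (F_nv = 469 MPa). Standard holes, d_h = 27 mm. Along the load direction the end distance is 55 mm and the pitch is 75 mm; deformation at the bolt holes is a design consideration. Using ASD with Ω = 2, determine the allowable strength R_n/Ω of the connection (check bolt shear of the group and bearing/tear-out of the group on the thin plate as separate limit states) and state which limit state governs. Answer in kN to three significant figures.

530 kN (bolt shear governs)

Bolt shear: A_b = π·24²/4 = 452.4 mm²; R_n = 469 × 452.4 × 5 × 1 / 1000 = 1061 kN → 1061 / 2 = 530 kN.
Bearing (1.2 l_c t F_u ≤ 2.4 d t F_u): upper limit = 2.4·24·20·410 / 1000 = 472.3 kN.
  Edge l_c = 55 − 27/2 = 41.5 → r_n = 408.4 kN; interior l_c = 75 − 27 = 48 → r_n = 472.3 kN.
  R_n,bearing = 1·408.4 + 4·472.3 = 2298 kN → 2298 / 2 = 1150 kN.
Bolt shear governs: 530 kN.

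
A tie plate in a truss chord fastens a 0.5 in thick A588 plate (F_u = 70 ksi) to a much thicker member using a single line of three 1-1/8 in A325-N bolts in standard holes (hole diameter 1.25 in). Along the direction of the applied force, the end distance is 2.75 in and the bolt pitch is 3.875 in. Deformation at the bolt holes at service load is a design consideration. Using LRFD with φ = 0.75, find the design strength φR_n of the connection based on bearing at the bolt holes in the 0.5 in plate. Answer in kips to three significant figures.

Per bolt r_n = 1.2 l_c t F_u ≤ 2.4 d t F_u; upper limit = 2.4 × 1.125 × 0.5 × 70 = 94.5 kips.
Edge bolt: l_c = 2.75 − 1.25/2 = 2.125 in → 1.2 × 2.125 × 0.5 × 70 = 89.25 → r_n = 89.25 kips.
Interior bolts: l_c = 3.875 − 1.25 = 2.625 in → 1.2 × 2.625 × 0.5 × 70 = 110.2 → r_n = 94.5 kips.
R_n = 1 × 89.25 + 2 × 94.5 = 278.2 kips.
Design strength φR_n = 0.75 × 278.2 = 209 kips.

209 kips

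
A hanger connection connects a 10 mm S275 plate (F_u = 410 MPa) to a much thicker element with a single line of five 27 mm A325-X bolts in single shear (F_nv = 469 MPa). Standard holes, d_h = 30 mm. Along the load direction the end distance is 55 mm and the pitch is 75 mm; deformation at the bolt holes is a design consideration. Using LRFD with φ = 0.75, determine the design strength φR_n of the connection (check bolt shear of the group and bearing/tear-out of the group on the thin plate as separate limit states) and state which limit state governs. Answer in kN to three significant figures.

Bolt shear: A_b = π·27²/4 = 572.6 mm²; R_n = 469 × 572.6 × 5 × 1 / 1000 = 1343 kN → 0.75 × 1343 = 1010 kN.
Bearing (1.2 l_c t F_u ≤ 2.4 d t F_u): upper limit = 2.4·27·10·410 / 1000 = 265.7 kN.
  Edge l_c = 55 − 30/2 = 40 → r_n = 196.8 kN; interior l_c = 75 − 30 = 45 → r_n = 221.4 kN.
  R_n,bearing = 1·196.8 + 4·221.4 = 1082 kN → 0.75 × 1082 = 812 kN.
Bearing governs: 812 kN.

812 kN (bearing governs)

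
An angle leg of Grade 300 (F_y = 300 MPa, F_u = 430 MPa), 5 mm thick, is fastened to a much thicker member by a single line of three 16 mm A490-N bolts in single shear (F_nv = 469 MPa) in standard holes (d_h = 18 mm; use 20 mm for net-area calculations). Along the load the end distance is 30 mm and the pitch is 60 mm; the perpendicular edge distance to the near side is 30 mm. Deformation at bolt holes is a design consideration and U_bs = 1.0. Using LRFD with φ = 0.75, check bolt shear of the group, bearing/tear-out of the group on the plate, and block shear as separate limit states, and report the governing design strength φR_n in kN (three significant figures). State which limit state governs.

129 kN (block shear governs)

Bolt shear: A_b = π·16²/4 = 201.1 mm²; R_n = 469 × 201.1 × 3 × 1 / 1000 = 282.9 kN → 0.75 × 282.9 = 212 kN.
Bearing: edge l_c = 21, r_n = 54.18 kN; interior l_c = 42, r_n = 82.56 kN; R_n = 54.18 + 2·82.56 = 219.3 kN → 164 kN.
Block shear: A_gv = 750, A_nv = 500, A_nt = 100 mm²; R_n = min(0.6F_uA_nv, 0.6F_yA_gv) + U_bs·F_u·A_nt = 172 kN → 129 kN.
Block shear governs: 129 kN.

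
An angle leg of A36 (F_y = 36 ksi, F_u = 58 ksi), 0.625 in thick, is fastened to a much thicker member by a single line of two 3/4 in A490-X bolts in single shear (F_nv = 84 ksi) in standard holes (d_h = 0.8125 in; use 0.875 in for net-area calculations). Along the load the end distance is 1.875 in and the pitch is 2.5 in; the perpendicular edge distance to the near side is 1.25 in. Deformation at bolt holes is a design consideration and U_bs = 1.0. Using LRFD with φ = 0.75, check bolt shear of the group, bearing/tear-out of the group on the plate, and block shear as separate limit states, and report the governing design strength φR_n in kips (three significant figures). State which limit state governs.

55.7 kips (bolt shear governs)

Bolt shear: A_b = π·0.75²/4 = 0.4418 in²; R_n = 84 × 0.4418 × 2 × 1 = 74.22 kips → 0.75 × 74.22 = 55.7 kips.
Bearing: edge l_c = 1.469, r_n = 63.89 kips; interior l_c = 1.688, r_n = 65.25 kips; R_n = 63.89 + 1·65.25 = 129.1 kips → 96.9 kips.
Block shear: A_gv = 2.734, A_nv = 1.914, A_nt = 0.5078 in²; R_n = min(0.6F_uA_nv, 0.6F_yA_gv) + U_bs·F_u·A_nt = 88.52 kips → 66.4 kips.
Bolt shear governs: 55.7 kips.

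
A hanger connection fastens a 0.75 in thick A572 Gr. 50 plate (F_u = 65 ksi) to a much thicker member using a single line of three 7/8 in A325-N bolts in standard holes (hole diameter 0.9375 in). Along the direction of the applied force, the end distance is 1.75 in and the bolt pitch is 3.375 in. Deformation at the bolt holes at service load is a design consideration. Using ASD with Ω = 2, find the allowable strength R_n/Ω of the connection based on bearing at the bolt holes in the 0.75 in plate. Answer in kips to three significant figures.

Per bolt r_n = 1.2 l_c t F_u ≤ 2.4 d t F_u; upper limit = 2.4 × 0.875 × 0.75 × 65 = 102.4 kips.
Edge bolt: l_c = 1.75 − 0.9375/2 = 1.281 in → 1.2 × 1.281 × 0.75 × 65 = 74.95 → r_n = 74.95 kips.
Interior bolts: l_c = 3.375 − 0.9375 = 2.438 in → 1.2 × 2.438 × 0.75 × 65 = 142.6 → r_n = 102.4 kips.
R_n = 1 × 74.95 + 2 × 102.4 = 279.7 kips.
Allowable strength R_n/Ω = 279.7 / 2 = 140 kips.

140 kips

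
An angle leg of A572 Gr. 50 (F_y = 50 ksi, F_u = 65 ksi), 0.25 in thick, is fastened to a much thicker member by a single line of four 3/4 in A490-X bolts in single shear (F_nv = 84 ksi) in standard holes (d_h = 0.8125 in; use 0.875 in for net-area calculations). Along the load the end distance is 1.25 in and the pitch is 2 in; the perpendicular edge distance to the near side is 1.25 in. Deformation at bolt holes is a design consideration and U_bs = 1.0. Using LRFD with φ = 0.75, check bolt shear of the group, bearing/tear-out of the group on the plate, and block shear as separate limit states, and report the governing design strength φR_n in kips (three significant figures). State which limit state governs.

Bolt shear: A_b = π·0.75²/4 = 0.4418 in²; R_n = 84 × 0.4418 × 4 × 1 = 148.4 kips → 0.75 × 148.4 = 111 kips.
Bearing: edge l_c = 0.8438, r_n = 16.45 kips; interior l_c = 1.188, r_n = 23.16 kips; R_n = 16.45 + 3·23.16 = 85.92 kips → 64.4 kips.
Block shear: A_gv = 1.812, A_nv = 1.047, A_nt = 0.2031 in²; R_n = min(0.6F_uA_nv, 0.6F_yA_gv) + U_bs·F_u·A_nt = 54.03 kips → 40.5 kips.
Block shear governs: 40.5 kips.

40.5 kips (block shear governs)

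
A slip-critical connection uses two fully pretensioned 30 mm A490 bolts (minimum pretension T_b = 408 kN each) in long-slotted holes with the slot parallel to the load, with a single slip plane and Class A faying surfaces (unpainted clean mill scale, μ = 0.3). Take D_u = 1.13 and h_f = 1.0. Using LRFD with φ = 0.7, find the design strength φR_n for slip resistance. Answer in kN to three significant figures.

R_n = μ · D_u · h_f · T_b · n_s · n_b = 0.3 × 1.13 × 1.0 × 408 × 1 × 2 = 276.6 kN.
Design strength φR_n = 0.7 × 276.6 = 194 kN.

194 kN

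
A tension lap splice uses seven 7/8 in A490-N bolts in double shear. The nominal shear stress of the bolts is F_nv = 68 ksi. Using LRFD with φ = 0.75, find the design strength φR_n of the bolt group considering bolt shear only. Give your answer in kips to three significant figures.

429 kips

A_b = π × 0.875² / 4 = 0.6013 in².
R_n = F_nv · A_b · n · n_s = 68 × 0.6013 × 7 × 2 = 572.5 kips.
Design strength φR_n = 0.75 × 572.5 = 429 kips.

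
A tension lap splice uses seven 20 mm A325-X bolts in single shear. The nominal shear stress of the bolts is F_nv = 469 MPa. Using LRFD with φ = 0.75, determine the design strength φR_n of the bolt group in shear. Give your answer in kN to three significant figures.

A_b = π × 20² / 4 = 314.2 mm².
R_n = F_nv · A_b · n · n_s = 469 × 314.2 × 7 × 1 / 1000 = 1031 kN.
Design strength φR_n = 0.75 × 1031 = 774 kN.

774 kN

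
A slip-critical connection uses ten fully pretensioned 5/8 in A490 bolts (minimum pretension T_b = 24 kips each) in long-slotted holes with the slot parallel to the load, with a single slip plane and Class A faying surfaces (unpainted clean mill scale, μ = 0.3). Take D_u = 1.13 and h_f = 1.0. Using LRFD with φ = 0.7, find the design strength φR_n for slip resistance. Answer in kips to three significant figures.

57 kips

R_n = μ · D_u · h_f · T_b · n_s · n_b = 0.3 × 1.13 × 1.0 × 24 × 1 × 10 = 81.36 kips.
Design strength φR_n = 0.7 × 81.36 = 57 kips.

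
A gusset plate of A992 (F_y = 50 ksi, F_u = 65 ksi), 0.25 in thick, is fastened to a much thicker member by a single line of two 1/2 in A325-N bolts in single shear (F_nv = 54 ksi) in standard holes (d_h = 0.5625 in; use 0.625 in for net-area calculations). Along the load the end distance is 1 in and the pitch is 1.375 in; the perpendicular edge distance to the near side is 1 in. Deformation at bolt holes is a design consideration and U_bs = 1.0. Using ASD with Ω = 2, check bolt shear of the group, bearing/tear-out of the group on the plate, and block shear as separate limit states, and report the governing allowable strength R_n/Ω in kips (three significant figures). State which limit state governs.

Bolt shear: A_b = π·0.5²/4 = 0.1963 in²; R_n = 54 × 0.1963 × 2 × 1 = 21.21 kips → 21.21 / 2 = 10.6 kips.
Bearing: edge l_c = 0.7188, r_n = 14.02 kips; interior l_c = 0.8125, r_n = 15.84 kips; R_n = 14.02 + 1·15.84 = 29.86 kips → 14.9 kips.
Block shear: A_gv = 0.5938, A_nv = 0.3594, A_nt = 0.1719 in²; R_n = min(0.6F_uA_nv, 0.6F_yA_gv) + U_bs·F_u·A_nt = 25.19 kips → 12.6 kips.
Bolt shear governs: 10.6 kips.

10.6 kips (bolt shear governs)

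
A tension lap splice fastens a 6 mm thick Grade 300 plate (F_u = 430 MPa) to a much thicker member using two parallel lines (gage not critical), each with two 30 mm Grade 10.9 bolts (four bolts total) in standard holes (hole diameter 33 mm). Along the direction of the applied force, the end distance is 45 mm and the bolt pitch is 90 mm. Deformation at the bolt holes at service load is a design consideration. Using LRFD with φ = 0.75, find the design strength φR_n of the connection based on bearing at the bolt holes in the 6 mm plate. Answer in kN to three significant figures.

397 kN

Per bolt r_n = 1.2 l_c t F_u ≤ 2.4 d t F_u; upper limit = 2.4 × 30 × 6 × 430 / 1000 = 185.8 kN.
Edge bolt: l_c = 45 − 33/2 = 28.5 mm → 1.2 × 28.5 × 6 × 430 / 1000 = 88.24 → r_n = 88.24 kN.
Interior bolts: l_c = 90 − 33 = 57 mm → 1.2 × 57 × 6 × 430 / 1000 = 176.5 → r_n = 176.5 kN.
R_n = 2 × 88.24 + 2 × 176.5 = 529.4 kN.
Design strength φR_n = 0.75 × 529.4 = 397 kN.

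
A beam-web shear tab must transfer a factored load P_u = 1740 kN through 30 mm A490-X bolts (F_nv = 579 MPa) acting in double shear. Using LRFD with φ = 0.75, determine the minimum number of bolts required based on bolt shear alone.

A_b = π·30²/4 = 706.9 mm².
Per-bolt design strength φR_n = 0.75 × 579 × 706.9 × 2 / 1000 = 613.9 kN.
n ≥ 1740 / 613.9 = 2.834 → use 3 bolts.

3 bolts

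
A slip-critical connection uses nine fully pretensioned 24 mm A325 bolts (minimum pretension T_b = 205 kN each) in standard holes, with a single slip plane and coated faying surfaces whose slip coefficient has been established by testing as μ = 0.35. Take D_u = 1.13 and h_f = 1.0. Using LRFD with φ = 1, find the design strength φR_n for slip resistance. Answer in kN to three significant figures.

R_n = μ · D_u · h_f · T_b · n_s · n_b = 0.35 × 1.13 × 1.0 × 205 × 1 × 9 = 729.7 kN.
Design strength φR_n = 1 × 729.7 = 730 kN.

730 kN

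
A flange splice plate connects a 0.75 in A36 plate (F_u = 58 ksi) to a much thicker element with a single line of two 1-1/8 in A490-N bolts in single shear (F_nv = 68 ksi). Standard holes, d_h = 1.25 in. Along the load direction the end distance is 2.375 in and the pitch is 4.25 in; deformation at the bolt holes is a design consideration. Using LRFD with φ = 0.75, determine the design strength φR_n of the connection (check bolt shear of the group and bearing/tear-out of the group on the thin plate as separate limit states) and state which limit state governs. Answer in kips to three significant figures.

101 kips (bolt shear governs)

Bolt shear: A_b = π·1.125²/4 = 0.994 in²; R_n = 68 × 0.994 × 2 × 1 = 135.2 kips → 0.75 × 135.2 = 101 kips.
Bearing (1.2 l_c t F_u ≤ 2.4 d t F_u): upper limit = 2.4·1.125·0.75·58 = 117.4 kips.
  Edge l_c = 2.375 − 1.25/2 = 1.75 → r_n = 91.35 kips; interior l_c = 4.25 − 1.25 = 3 → r_n = 117.4 kips.
  R_n,bearing = 1·91.35 + 1·117.4 = 208.8 kips → 0.75 × 208.8 = 157 kips.
Bolt shear governs: 101 kips.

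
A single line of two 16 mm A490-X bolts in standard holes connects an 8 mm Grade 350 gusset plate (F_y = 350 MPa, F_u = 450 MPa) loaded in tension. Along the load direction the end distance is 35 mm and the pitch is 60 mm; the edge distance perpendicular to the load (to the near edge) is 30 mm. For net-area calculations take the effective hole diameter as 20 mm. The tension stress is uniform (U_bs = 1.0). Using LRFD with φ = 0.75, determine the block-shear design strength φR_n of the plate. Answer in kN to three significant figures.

159 kN

Shear plane L_v = 35 + 1·60 = 95 mm; A_gv = 95 × 8 = 760 mm².
A_nv = (95 − 1.5·20) × 8 = 520 mm².
A_nt = (30 − 0.5·20) × 8 = 160 mm².
0.6 F_u A_nv = 140.4 kN; 0.6 F_y A_gv = 159.6 kN → shear rupture governs the shear term.
R_n = 140.4 + 1.0 × 450 × 160 / 1000 = 212.4 kN.
Design strength φR_n = 0.75 × 212.4 = 159 kN.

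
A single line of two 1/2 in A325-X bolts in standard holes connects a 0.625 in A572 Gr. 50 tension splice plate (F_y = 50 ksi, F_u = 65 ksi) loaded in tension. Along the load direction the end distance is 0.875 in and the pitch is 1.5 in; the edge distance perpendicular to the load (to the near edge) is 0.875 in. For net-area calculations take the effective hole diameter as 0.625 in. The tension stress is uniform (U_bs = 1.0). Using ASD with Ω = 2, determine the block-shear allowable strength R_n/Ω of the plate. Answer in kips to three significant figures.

Shear plane L_v = 0.875 + 1·1.5 = 2.375 in; A_gv = 2.375 × 0.625 = 1.484 in².
A_nv = (2.375 − 1.5·0.625) × 0.625 = 0.8984 in².
A_nt = (0.875 − 0.5·0.625) × 0.625 = 0.3516 in².
0.6 F_u A_nv = 35.04 kips; 0.6 F_y A_gv = 44.53 kips → shear rupture governs the shear term.
R_n = 35.04 + 1.0 × 65 × 0.3516 = 57.89 kips.
Allowable strength R_n/Ω = 57.89 / 2 = 28.9 kips.

28.9 kips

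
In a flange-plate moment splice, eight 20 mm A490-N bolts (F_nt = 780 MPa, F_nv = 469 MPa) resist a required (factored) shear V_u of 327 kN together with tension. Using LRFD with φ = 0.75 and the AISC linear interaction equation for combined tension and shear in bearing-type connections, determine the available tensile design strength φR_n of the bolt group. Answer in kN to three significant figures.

1370 kN

A_b = π·20²/4 = 314.2 mm²; f_rv = 327 × 1000 / (8 × 314.2) = 130.1 MPa.
F'_nt = 1.3 F_nt − (F_nt / φF_nv) f_rv = 1.3·780 − (780/(0.75·469))·130.1 = 725.5 MPa, capped at F_nt → F'_nt = 725.5 MPa.
R_n = F'_nt · A_b · n = 725.5 × 314.2 × 8 / 1000 = 1823 kN.
Design strength φR_n = 0.75 × 1823 = 1370 kN.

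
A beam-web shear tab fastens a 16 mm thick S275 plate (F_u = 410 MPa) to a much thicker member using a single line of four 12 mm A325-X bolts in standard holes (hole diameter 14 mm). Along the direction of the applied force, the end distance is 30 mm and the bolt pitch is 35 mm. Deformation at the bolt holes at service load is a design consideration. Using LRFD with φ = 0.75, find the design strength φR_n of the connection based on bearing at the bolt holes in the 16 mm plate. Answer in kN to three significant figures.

Per bolt r_n = 1.2 l_c t F_u ≤ 2.4 d t F_u; upper limit = 2.4 × 12 × 16 × 410 / 1000 = 188.9 kN.
Edge bolt: l_c = 30 − 14/2 = 23 mm → 1.2 × 23 × 16 × 410 / 1000 = 181.1 → r_n = 181.1 kN.
Interior bolts: l_c = 35 − 14 = 21 mm → 1.2 × 21 × 16 × 410 / 1000 = 165.3 → r_n = 165.3 kN.
R_n = 1 × 181.1 + 3 × 165.3 = 677 kN.
Design strength φR_n = 0.75 × 677 = 508 kN.

508 kN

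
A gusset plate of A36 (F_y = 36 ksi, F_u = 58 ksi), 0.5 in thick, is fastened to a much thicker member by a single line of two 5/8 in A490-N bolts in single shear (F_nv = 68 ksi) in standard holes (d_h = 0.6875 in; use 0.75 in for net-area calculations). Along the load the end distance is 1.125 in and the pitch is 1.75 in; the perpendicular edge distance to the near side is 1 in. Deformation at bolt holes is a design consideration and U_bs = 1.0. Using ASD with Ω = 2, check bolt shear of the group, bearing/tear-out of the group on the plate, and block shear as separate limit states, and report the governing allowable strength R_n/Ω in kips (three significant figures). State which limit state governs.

20.9 kips (bolt shear governs)

Bolt shear: A_b = π·0.625²/4 = 0.3068 in²; R_n = 68 × 0.3068 × 2 × 1 = 41.72 kips → 41.72 / 2 = 20.9 kips.
Bearing: edge l_c = 0.7812, r_n = 27.19 kips; interior l_c = 1.062, r_n = 36.97 kips; R_n = 27.19 + 1·36.97 = 64.16 kips → 32.1 kips.
Block shear: A_gv = 1.438, A_nv = 0.875, A_nt = 0.3125 in²; R_n = min(0.6F_uA_nv, 0.6F_yA_gv) + U_bs·F_u·A_nt = 48.57 kips → 24.3 kips.
Bolt shear governs: 20.9 kips.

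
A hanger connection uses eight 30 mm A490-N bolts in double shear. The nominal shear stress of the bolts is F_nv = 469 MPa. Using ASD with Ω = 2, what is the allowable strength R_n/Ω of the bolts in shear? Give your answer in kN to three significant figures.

A_b = π × 30² / 4 = 706.9 mm².
R_n = F_nv · A_b · n · n_s = 469 × 706.9 × 8 × 2 / 1000 = 5304 kN.
Allowable strength R_n/Ω = 5304 / 2 = 2650 kN.

2650 kN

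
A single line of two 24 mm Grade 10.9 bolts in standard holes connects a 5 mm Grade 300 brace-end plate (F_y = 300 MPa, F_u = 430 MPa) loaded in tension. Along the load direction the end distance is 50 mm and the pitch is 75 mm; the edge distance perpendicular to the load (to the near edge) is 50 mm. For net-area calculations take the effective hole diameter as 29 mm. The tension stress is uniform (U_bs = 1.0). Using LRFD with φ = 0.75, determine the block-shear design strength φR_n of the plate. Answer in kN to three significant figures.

136 kN

Shear plane L_v = 50 + 1·75 = 125 mm; A_gv = 125 × 5 = 625 mm².
A_nv = (125 − 1.5·29) × 5 = 407.5 mm².
A_nt = (50 − 0.5·29) × 5 = 177.5 mm².
0.6 F_u A_nv = 105.1 kN; 0.6 F_y A_gv = 112.5 kN → shear rupture governs the shear term.
R_n = 105.1 + 1.0 × 430 × 177.5 / 1000 = 181.5 kN.
Design strength φR_n = 0.75 × 181.5 = 136 kN.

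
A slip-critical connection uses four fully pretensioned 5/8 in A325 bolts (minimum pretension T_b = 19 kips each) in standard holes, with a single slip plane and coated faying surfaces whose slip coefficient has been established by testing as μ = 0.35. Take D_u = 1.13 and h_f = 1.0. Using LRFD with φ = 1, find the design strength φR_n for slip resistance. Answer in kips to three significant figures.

30.1 kips

R_n = μ · D_u · h_f · T_b · n_s · n_b = 0.35 × 1.13 × 1.0 × 19 × 1 × 4 = 30.06 kips.
Design strength φR_n = 1 × 30.06 = 30.1 kips.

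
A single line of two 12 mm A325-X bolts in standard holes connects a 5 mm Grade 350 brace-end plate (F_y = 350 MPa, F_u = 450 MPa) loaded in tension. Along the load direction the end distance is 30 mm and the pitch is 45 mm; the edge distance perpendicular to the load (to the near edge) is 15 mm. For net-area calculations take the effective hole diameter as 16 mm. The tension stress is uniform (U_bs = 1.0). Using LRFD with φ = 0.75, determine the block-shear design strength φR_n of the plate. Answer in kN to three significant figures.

63.5 kN

Shear plane L_v = 30 + 1·45 = 75 mm; A_gv = 75 × 5 = 375 mm².
A_nv = (75 − 1.5·16) × 5 = 255 mm².
A_nt = (15 − 0.5·16) × 5 = 35 mm².
0.6 F_u A_nv = 68.85 kN; 0.6 F_y A_gv = 78.75 kN → shear rupture governs the shear term.
R_n = 68.85 + 1.0 × 450 × 35 / 1000 = 84.6 kN.
Design strength φR_n = 0.75 × 84.6 = 63.5 kN.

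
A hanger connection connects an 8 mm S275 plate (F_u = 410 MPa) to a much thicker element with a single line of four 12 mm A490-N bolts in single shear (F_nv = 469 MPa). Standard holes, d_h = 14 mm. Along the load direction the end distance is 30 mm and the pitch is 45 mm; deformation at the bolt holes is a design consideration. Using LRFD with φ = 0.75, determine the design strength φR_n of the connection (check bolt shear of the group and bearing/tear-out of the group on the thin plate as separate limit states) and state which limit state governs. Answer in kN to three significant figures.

Bolt shear: A_b = π·12²/4 = 113.1 mm²; R_n = 469 × 113.1 × 4 × 1 / 1000 = 212.2 kN → 0.75 × 212.2 = 159 kN.
Bearing (1.2 l_c t F_u ≤ 2.4 d t F_u): upper limit = 2.4·12·8·410 / 1000 = 94.46 kN.
  Edge l_c = 30 − 14/2 = 23 → r_n = 90.53 kN; interior l_c = 45 − 14 = 31 → r_n = 94.46 kN.
  R_n,bearing = 1·90.53 + 3·94.46 = 373.9 kN → 0.75 × 373.9 = 280 kN.
Bolt shear governs: 159 kN.

159 kN (bolt shear governs)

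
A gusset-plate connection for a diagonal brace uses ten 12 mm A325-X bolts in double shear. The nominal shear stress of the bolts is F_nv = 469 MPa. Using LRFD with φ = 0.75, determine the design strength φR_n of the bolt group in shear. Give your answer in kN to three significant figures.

A_b = π × 12² / 4 = 113.1 mm².
R_n = F_nv · A_b · n · n_s = 469 × 113.1 × 10 × 2 / 1000 = 1061 kN.
Design strength φR_n = 0.75 × 1061 = 796 kN.

796 kN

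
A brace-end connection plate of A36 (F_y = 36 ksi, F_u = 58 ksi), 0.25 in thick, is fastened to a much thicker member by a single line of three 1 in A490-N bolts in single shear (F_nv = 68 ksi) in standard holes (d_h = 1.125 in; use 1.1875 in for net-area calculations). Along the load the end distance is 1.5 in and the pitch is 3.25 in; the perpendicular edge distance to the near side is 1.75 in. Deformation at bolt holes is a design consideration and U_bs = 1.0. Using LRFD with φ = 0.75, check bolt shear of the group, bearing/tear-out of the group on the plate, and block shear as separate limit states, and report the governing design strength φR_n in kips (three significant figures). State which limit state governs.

Bolt shear: A_b = π·1²/4 = 0.7854 in²; R_n = 68 × 0.7854 × 3 × 1 = 160.2 kips → 0.75 × 160.2 = 120 kips.
Bearing: edge l_c = 0.9375, r_n = 16.31 kips; interior l_c = 2.125, r_n = 34.8 kips; R_n = 16.31 + 2·34.8 = 85.91 kips → 64.4 kips.
Block shear: A_gv = 2, A_nv = 1.258, A_nt = 0.2891 in²; R_n = min(0.6F_uA_nv, 0.6F_yA_gv) + U_bs·F_u·A_nt = 59.97 kips → 45 kips.
Block shear governs: 45 kips.

45 kips (block shear governs)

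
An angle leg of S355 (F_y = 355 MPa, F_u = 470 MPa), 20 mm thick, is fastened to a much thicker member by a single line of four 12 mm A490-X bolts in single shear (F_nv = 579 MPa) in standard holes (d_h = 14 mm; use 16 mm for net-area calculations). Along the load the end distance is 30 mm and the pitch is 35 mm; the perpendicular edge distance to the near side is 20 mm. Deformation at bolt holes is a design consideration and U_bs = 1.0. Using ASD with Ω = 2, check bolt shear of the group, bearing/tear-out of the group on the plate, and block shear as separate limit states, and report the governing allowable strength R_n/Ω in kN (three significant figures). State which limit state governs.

Bolt shear: A_b = π·12²/4 = 113.1 mm²; R_n = 579 × 113.1 × 4 × 1 / 1000 = 261.9 kN → 261.9 / 2 = 131 kN.
Bearing: edge l_c = 23, r_n = 259.4 kN; interior l_c = 21, r_n = 236.9 kN; R_n = 259.4 + 3·236.9 = 970.1 kN → 485 kN.
Block shear: A_gv = 2700, A_nv = 1580, A_nt = 240 mm²; R_n = min(0.6F_uA_nv, 0.6F_yA_gv) + U_bs·F_u·A_nt = 558.4 kN → 279 kN.
Bolt shear governs: 131 kN.

131 kN (bolt shear governs)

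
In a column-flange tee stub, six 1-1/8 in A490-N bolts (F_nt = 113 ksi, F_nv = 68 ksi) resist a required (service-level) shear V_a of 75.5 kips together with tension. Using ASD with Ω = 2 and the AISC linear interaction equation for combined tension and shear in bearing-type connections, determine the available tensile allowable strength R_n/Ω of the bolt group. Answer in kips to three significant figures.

A_b = π·1.125²/4 = 0.994 in²; f_rv = 75.5 / (6 × 0.994) = 12.66 ksi.
F'_nt = 1.3 F_nt − (Ω F_nt / F_nv) f_rv = 1.3·113 − (2·113/68)·12.66 = 104.8 ksi, capped at F_nt → F'_nt = 104.8 ksi.
R_n = F'_nt · A_b · n = 104.8 × 0.994 × 6 = 625.2 kips.
Allowable strength R_n/Ω = 625.2 / 2 = 313 kips.

313 kips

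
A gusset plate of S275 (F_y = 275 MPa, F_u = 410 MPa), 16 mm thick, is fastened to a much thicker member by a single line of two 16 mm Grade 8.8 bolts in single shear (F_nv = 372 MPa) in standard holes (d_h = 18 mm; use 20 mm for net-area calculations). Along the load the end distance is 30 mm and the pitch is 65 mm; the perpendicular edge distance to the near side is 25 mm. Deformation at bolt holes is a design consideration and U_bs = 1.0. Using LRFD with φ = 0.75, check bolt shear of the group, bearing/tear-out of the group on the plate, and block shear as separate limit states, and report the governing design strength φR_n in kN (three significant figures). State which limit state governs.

112 kN (bolt shear governs)

Bolt shear: A_b = π·16²/4 = 201.1 mm²; R_n = 372 × 201.1 × 2 × 1 / 1000 = 149.6 kN → 0.75 × 149.6 = 112 kN.
Bearing: edge l_c = 21, r_n = 165.3 kN; interior l_c = 47, r_n = 251.9 kN; R_n = 165.3 + 1·251.9 = 417.2 kN → 313 kN.
Block shear: A_gv = 1520, A_nv = 1040, A_nt = 240 mm²; R_n = min(0.6F_uA_nv, 0.6F_yA_gv) + U_bs·F_u·A_nt = 349.2 kN → 262 kN.
Bolt shear governs: 112 kN.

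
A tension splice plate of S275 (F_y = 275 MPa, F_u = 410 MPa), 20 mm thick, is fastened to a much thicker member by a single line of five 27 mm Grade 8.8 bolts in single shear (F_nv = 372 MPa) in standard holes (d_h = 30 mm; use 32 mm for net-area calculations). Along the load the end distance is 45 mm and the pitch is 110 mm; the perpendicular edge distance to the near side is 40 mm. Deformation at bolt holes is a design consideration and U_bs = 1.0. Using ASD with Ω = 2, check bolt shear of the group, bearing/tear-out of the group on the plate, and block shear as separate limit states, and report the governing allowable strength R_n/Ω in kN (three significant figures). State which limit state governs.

Bolt shear: A_b = π·27²/4 = 572.6 mm²; R_n = 372 × 572.6 × 5 × 1 / 1000 = 1065 kN → 1065 / 2 = 532 kN.
Bearing: edge l_c = 30, r_n = 295.2 kN; interior l_c = 80, r_n = 531.4 kN; R_n = 295.2 + 4·531.4 = 2421 kN → 1210 kN.
Block shear: A_gv = 9700, A_nv = 6820, A_nt = 480 mm²; R_n = min(0.6F_uA_nv, 0.6F_yA_gv) + U_bs·F_u·A_nt = 1797 kN → 899 kN.
Bolt shear governs: 532 kN.

532 kN (bolt shear governs)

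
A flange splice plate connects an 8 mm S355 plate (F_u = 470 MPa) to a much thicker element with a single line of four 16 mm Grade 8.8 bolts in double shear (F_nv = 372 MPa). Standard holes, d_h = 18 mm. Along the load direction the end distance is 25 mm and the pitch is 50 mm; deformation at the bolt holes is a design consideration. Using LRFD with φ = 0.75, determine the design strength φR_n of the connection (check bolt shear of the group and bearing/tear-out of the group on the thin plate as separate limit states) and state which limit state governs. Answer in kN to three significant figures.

Bolt shear: A_b = π·16²/4 = 201.1 mm²; R_n = 372 × 201.1 × 4 × 2 / 1000 = 598.4 kN → 0.75 × 598.4 = 449 kN.
Bearing (1.2 l_c t F_u ≤ 2.4 d t F_u): upper limit = 2.4·16·8·470 / 1000 = 144.4 kN.
  Edge l_c = 25 − 18/2 = 16 → r_n = 72.19 kN; interior l_c = 50 − 18 = 32 → r_n = 144.4 kN.
  R_n,bearing = 1·72.19 + 3·144.4 = 505.3 kN → 0.75 × 505.3 = 379 kN.
Bearing governs: 379 kN.

379 kN (bearing governs)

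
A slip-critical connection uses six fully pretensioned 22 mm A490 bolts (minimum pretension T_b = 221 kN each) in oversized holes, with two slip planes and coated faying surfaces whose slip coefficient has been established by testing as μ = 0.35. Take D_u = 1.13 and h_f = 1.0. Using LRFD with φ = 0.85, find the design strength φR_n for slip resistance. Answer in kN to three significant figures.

892 kN

R_n = μ · D_u · h_f · T_b · n_s · n_b = 0.35 × 1.13 × 1.0 × 221 × 2 × 6 = 1049 kN.
Design strength φR_n = 0.85 × 1049 = 892 kN.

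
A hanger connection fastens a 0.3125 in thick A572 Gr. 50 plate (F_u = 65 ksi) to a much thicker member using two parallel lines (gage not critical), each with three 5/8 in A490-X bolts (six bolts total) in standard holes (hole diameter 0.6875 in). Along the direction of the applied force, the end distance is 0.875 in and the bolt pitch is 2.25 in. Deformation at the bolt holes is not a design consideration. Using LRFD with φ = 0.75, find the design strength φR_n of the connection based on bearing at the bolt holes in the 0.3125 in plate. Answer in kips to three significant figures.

139 kips

Per bolt r_n = 1.5 l_c t F_u ≤ 3.0 d t F_u; upper limit = 3.0 × 0.625 × 0.3125 × 65 = 38.09 kips.
Edge bolt: l_c = 0.875 − 0.6875/2 = 0.5312 in → 1.5 × 0.5312 × 0.3125 × 65 = 16.19 → r_n = 16.19 kips.
Interior bolts: l_c = 2.25 − 0.6875 = 1.562 in → 1.5 × 1.562 × 0.3125 × 65 = 47.61 → r_n = 38.09 kips.
R_n = 2 × 16.19 + 4 × 38.09 = 184.7 kips.
Design strength φR_n = 0.75 × 184.7 = 139 kips.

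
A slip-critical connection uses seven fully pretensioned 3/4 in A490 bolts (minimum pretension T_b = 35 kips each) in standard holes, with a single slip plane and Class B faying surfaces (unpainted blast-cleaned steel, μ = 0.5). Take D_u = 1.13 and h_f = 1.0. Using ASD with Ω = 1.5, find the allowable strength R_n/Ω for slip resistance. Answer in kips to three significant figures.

R_n = μ · D_u · h_f · T_b · n_s · n_b = 0.5 × 1.13 × 1.0 × 35 × 1 × 7 = 138.4 kips.
Allowable strength R_n/Ω = 138.4 / 1.5 = 92.3 kips.

92.3 kips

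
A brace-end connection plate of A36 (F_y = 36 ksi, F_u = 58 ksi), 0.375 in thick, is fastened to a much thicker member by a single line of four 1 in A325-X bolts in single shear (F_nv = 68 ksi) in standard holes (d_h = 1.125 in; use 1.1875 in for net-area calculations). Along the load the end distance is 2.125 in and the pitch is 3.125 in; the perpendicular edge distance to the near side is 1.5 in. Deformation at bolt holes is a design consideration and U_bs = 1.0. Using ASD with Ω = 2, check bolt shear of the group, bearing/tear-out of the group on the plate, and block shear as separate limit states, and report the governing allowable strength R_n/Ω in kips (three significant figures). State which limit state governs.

Bolt shear: A_b = π·1²/4 = 0.7854 in²; R_n = 68 × 0.7854 × 4 × 1 = 213.6 kips → 213.6 / 2 = 107 kips.
Bearing: edge l_c = 1.562, r_n = 40.78 kips; interior l_c = 2, r_n = 52.2 kips; R_n = 40.78 + 3·52.2 = 197.4 kips → 98.7 kips.
Block shear: A_gv = 4.312, A_nv = 2.754, A_nt = 0.3398 in²; R_n = min(0.6F_uA_nv, 0.6F_yA_gv) + U_bs·F_u·A_nt = 112.9 kips → 56.4 kips.
Block shear governs: 56.4 kips.

56.4 kips (block shear governs)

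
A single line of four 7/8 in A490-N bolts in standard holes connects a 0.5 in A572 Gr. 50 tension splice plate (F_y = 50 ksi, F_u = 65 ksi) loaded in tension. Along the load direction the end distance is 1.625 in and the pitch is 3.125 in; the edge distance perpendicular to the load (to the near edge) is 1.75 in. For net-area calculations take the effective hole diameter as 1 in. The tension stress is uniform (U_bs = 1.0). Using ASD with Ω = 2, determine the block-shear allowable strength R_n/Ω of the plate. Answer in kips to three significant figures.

93.4 kips

Shear plane L_v = 1.625 + 3·3.125 = 11 in; A_gv = 11 × 0.5 = 5.5 in².
A_nv = (11 − 3.5·1) × 0.5 = 3.75 in².
A_nt = (1.75 − 0.5·1) × 0.5 = 0.625 in².
0.6 F_u A_nv = 146.2 kips; 0.6 F_y A_gv = 165 kips → shear rupture governs the shear term.
R_n = 146.2 + 1.0 × 65 × 0.625 = 186.9 kips.
Allowable strength R_n/Ω = 186.9 / 2 = 93.4 kips.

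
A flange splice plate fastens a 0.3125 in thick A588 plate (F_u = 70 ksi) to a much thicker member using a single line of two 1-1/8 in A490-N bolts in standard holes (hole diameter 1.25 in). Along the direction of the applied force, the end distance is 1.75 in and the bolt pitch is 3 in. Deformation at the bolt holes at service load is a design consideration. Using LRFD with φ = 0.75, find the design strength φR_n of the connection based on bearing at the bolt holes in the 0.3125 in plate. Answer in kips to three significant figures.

Per bolt r_n = 1.2 l_c t F_u ≤ 2.4 d t F_u; upper limit = 2.4 × 1.125 × 0.3125 × 70 = 59.06 kips.
Edge bolt: l_c = 1.75 − 1.25/2 = 1.125 in → 1.2 × 1.125 × 0.3125 × 70 = 29.53 → r_n = 29.53 kips.
Interior bolts: l_c = 3 − 1.25 = 1.75 in → 1.2 × 1.75 × 0.3125 × 70 = 45.94 → r_n = 45.94 kips.
R_n = 1 × 29.53 + 1 × 45.94 = 75.47 kips.
Design strength φR_n = 0.75 × 75.47 = 56.6 kips.

56.6 kips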